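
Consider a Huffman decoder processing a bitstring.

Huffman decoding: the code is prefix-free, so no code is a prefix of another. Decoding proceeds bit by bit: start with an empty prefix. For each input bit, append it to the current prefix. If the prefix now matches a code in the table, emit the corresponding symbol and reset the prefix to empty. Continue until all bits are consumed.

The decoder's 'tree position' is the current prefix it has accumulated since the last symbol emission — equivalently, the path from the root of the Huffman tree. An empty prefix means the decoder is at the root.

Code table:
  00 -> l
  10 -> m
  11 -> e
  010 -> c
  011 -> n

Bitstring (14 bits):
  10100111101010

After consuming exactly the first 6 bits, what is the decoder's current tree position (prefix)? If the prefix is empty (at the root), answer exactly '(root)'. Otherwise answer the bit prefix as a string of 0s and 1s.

Bit 0: prefix='1' (no match yet)
Bit 1: prefix='10' -> emit 'm', reset
Bit 2: prefix='1' (no match yet)
Bit 3: prefix='10' -> emit 'm', reset
Bit 4: prefix='0' (no match yet)
Bit 5: prefix='01' (no match yet)

Answer: 01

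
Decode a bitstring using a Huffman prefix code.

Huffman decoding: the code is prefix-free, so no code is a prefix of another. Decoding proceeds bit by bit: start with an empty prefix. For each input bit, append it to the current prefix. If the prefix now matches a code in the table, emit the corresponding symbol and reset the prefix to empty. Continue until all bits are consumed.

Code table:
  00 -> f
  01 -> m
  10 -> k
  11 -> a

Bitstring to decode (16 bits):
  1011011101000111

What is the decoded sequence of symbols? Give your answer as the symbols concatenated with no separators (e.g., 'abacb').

Bit 0: prefix='1' (no match yet)
Bit 1: prefix='10' -> emit 'k', reset
Bit 2: prefix='1' (no match yet)
Bit 3: prefix='11' -> emit 'a', reset
Bit 4: prefix='0' (no match yet)
Bit 5: prefix='01' -> emit 'm', reset
Bit 6: prefix='1' (no match yet)
Bit 7: prefix='11' -> emit 'a', reset
Bit 8: prefix='0' (no match yet)
Bit 9: prefix='01' -> emit 'm', reset
Bit 10: prefix='0' (no match yet)
Bit 11: prefix='00' -> emit 'f', reset
Bit 12: prefix='0' (no match yet)
Bit 13: prefix='01' -> emit 'm', reset
Bit 14: prefix='1' (no match yet)
Bit 15: prefix='11' -> emit 'a', reset

Answer: kamamfma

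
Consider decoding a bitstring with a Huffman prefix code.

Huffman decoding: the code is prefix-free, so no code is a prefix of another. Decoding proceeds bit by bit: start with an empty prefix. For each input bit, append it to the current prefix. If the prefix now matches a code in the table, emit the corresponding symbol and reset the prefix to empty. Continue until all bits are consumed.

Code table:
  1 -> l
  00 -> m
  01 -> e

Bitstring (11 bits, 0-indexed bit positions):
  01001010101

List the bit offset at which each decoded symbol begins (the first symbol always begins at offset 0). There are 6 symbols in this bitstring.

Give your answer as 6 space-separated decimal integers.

Bit 0: prefix='0' (no match yet)
Bit 1: prefix='01' -> emit 'e', reset
Bit 2: prefix='0' (no match yet)
Bit 3: prefix='00' -> emit 'm', reset
Bit 4: prefix='1' -> emit 'l', reset
Bit 5: prefix='0' (no match yet)
Bit 6: prefix='01' -> emit 'e', reset
Bit 7: prefix='0' (no match yet)
Bit 8: prefix='01' -> emit 'e', reset
Bit 9: prefix='0' (no match yet)
Bit 10: prefix='01' -> emit 'e', reset

Answer: 0 2 4 5 7 9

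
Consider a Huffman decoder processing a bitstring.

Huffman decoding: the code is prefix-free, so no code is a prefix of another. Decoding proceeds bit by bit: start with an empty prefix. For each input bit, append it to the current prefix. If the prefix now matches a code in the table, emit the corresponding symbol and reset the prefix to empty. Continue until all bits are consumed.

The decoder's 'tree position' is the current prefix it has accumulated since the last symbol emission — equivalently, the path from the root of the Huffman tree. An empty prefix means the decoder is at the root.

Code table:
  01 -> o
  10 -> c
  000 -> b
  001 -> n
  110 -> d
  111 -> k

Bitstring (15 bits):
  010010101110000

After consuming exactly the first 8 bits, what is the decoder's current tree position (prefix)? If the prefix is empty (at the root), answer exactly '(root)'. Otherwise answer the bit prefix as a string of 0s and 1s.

Answer: 0

Derivation:
Bit 0: prefix='0' (no match yet)
Bit 1: prefix='01' -> emit 'o', reset
Bit 2: prefix='0' (no match yet)
Bit 3: prefix='00' (no match yet)
Bit 4: prefix='001' -> emit 'n', reset
Bit 5: prefix='0' (no match yet)
Bit 6: prefix='01' -> emit 'o', reset
Bit 7: prefix='0' (no match yet)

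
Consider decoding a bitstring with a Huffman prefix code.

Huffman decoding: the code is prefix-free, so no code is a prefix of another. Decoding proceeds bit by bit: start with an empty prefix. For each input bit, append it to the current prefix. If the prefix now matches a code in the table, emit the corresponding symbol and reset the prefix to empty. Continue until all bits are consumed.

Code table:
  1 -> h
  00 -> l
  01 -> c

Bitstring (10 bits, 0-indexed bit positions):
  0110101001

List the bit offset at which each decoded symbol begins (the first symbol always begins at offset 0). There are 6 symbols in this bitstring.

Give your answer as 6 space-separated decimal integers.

Answer: 0 2 3 5 7 9

Derivation:
Bit 0: prefix='0' (no match yet)
Bit 1: prefix='01' -> emit 'c', reset
Bit 2: prefix='1' -> emit 'h', reset
Bit 3: prefix='0' (no match yet)
Bit 4: prefix='01' -> emit 'c', reset
Bit 5: prefix='0' (no match yet)
Bit 6: prefix='01' -> emit 'c', reset
Bit 7: prefix='0' (no match yet)
Bit 8: prefix='00' -> emit 'l', reset
Bit 9: prefix='1' -> emit 'h', reset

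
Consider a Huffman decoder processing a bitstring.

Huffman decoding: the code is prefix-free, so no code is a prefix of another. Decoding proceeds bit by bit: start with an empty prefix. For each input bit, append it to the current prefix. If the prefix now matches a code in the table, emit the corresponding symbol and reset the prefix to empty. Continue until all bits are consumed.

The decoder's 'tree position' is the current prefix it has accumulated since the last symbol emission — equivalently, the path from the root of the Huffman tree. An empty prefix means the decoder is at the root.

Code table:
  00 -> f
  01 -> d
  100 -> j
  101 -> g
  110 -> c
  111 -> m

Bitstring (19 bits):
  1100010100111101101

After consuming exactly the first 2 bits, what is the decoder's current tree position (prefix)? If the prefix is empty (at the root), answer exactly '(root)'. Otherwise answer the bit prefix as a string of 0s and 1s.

Answer: 11

Derivation:
Bit 0: prefix='1' (no match yet)
Bit 1: prefix='11' (no match yet)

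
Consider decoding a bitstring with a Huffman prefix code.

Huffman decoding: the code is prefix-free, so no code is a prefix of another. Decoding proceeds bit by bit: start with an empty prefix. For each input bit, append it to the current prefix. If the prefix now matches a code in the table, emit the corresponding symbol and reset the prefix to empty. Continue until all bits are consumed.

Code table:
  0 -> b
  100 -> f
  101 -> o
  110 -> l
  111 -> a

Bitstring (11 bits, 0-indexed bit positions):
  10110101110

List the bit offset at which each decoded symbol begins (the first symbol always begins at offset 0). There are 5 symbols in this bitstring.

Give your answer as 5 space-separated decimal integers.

Bit 0: prefix='1' (no match yet)
Bit 1: prefix='10' (no match yet)
Bit 2: prefix='101' -> emit 'o', reset
Bit 3: prefix='1' (no match yet)
Bit 4: prefix='10' (no match yet)
Bit 5: prefix='101' -> emit 'o', reset
Bit 6: prefix='0' -> emit 'b', reset
Bit 7: prefix='1' (no match yet)
Bit 8: prefix='11' (no match yet)
Bit 9: prefix='111' -> emit 'a', reset
Bit 10: prefix='0' -> emit 'b', reset

Answer: 0 3 6 7 10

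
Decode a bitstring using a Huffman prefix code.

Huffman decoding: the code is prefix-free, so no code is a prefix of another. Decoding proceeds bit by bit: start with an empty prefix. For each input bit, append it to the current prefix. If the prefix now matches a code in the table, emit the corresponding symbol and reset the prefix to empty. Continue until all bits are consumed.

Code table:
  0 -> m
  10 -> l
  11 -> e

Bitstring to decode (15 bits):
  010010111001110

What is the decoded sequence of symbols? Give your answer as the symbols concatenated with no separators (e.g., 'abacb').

Answer: mlmlelmel

Derivation:
Bit 0: prefix='0' -> emit 'm', reset
Bit 1: prefix='1' (no match yet)
Bit 2: prefix='10' -> emit 'l', reset
Bit 3: prefix='0' -> emit 'm', reset
Bit 4: prefix='1' (no match yet)
Bit 5: prefix='10' -> emit 'l', reset
Bit 6: prefix='1' (no match yet)
Bit 7: prefix='11' -> emit 'e', reset
Bit 8: prefix='1' (no match yet)
Bit 9: prefix='10' -> emit 'l', reset
Bit 10: prefix='0' -> emit 'm', reset
Bit 11: prefix='1' (no match yet)
Bit 12: prefix='11' -> emit 'e', reset
Bit 13: prefix='1' (no match yet)
Bit 14: prefix='10' -> emit 'l', reset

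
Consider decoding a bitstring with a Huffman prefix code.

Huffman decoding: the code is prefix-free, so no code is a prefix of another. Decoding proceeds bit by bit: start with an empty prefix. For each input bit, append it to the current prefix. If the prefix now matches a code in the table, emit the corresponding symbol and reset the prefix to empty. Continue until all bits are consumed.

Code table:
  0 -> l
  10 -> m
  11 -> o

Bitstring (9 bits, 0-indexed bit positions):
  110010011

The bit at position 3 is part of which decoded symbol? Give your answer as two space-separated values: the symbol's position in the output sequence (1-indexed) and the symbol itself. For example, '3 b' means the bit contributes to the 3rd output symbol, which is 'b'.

Answer: 3 l

Derivation:
Bit 0: prefix='1' (no match yet)
Bit 1: prefix='11' -> emit 'o', reset
Bit 2: prefix='0' -> emit 'l', reset
Bit 3: prefix='0' -> emit 'l', reset
Bit 4: prefix='1' (no match yet)
Bit 5: prefix='10' -> emit 'm', reset
Bit 6: prefix='0' -> emit 'l', reset
Bit 7: prefix='1' (no match yet)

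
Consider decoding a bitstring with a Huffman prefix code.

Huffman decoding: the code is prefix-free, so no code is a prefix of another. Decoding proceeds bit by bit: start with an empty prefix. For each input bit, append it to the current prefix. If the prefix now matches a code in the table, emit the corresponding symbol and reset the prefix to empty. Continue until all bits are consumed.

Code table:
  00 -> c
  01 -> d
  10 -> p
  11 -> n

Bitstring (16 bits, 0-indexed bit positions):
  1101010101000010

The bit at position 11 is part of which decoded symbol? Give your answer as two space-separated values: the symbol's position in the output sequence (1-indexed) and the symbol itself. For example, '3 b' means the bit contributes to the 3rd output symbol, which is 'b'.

Answer: 6 c

Derivation:
Bit 0: prefix='1' (no match yet)
Bit 1: prefix='11' -> emit 'n', reset
Bit 2: prefix='0' (no match yet)
Bit 3: prefix='01' -> emit 'd', reset
Bit 4: prefix='0' (no match yet)
Bit 5: prefix='01' -> emit 'd', reset
Bit 6: prefix='0' (no match yet)
Bit 7: prefix='01' -> emit 'd', reset
Bit 8: prefix='0' (no match yet)
Bit 9: prefix='01' -> emit 'd', reset
Bit 10: prefix='0' (no match yet)
Bit 11: prefix='00' -> emit 'c', reset
Bit 12: prefix='0' (no match yet)
Bit 13: prefix='00' -> emit 'c', reset
Bit 14: prefix='1' (no match yet)
Bit 15: prefix='10' -> emit 'p', reset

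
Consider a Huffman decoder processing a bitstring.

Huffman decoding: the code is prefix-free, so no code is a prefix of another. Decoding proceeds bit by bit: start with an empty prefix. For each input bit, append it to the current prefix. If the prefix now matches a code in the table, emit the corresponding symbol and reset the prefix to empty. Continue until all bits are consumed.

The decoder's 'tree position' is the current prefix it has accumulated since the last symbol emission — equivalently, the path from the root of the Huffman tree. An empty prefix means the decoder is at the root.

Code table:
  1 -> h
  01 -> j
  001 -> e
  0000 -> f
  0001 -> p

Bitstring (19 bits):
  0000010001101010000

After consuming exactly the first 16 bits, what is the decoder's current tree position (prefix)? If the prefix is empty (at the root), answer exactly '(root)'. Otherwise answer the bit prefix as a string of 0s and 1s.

Bit 0: prefix='0' (no match yet)
Bit 1: prefix='00' (no match yet)
Bit 2: prefix='000' (no match yet)
Bit 3: prefix='0000' -> emit 'f', reset
Bit 4: prefix='0' (no match yet)
Bit 5: prefix='01' -> emit 'j', reset
Bit 6: prefix='0' (no match yet)
Bit 7: prefix='00' (no match yet)
Bit 8: prefix='000' (no match yet)
Bit 9: prefix='0001' -> emit 'p', reset
Bit 10: prefix='1' -> emit 'h', reset
Bit 11: prefix='0' (no match yet)
Bit 12: prefix='01' -> emit 'j', reset
Bit 13: prefix='0' (no match yet)
Bit 14: prefix='01' -> emit 'j', reset
Bit 15: prefix='0' (no match yet)

Answer: 0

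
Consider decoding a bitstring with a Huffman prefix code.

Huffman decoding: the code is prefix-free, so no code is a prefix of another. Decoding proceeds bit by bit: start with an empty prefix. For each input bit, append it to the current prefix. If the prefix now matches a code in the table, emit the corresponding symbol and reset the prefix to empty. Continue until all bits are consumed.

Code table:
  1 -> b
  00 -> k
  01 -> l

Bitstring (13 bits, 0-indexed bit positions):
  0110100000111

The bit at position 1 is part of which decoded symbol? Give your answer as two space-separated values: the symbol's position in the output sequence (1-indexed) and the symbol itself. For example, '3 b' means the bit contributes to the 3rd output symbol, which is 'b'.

Bit 0: prefix='0' (no match yet)
Bit 1: prefix='01' -> emit 'l', reset
Bit 2: prefix='1' -> emit 'b', reset
Bit 3: prefix='0' (no match yet)
Bit 4: prefix='01' -> emit 'l', reset
Bit 5: prefix='0' (no match yet)

Answer: 1 l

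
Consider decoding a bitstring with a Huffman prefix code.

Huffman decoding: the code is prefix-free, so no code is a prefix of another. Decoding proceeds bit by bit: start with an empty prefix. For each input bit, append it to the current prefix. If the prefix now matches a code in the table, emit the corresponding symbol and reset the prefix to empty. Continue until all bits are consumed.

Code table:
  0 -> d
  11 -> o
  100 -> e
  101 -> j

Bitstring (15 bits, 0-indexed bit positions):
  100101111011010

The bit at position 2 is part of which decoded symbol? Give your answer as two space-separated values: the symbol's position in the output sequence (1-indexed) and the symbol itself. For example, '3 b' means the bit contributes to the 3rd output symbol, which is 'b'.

Bit 0: prefix='1' (no match yet)
Bit 1: prefix='10' (no match yet)
Bit 2: prefix='100' -> emit 'e', reset
Bit 3: prefix='1' (no match yet)
Bit 4: prefix='10' (no match yet)
Bit 5: prefix='101' -> emit 'j', reset
Bit 6: prefix='1' (no match yet)

Answer: 1 e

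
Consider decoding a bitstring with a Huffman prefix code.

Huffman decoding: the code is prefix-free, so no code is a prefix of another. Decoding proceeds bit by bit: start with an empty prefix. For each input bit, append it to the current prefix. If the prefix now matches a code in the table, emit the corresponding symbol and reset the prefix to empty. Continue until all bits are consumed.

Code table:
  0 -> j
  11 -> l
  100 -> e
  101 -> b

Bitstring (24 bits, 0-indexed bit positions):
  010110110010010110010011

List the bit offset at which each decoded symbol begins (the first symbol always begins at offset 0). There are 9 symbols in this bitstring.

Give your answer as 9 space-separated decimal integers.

Answer: 0 1 4 7 10 13 16 19 22

Derivation:
Bit 0: prefix='0' -> emit 'j', reset
Bit 1: prefix='1' (no match yet)
Bit 2: prefix='10' (no match yet)
Bit 3: prefix='101' -> emit 'b', reset
Bit 4: prefix='1' (no match yet)
Bit 5: prefix='10' (no match yet)
Bit 6: prefix='101' -> emit 'b', reset
Bit 7: prefix='1' (no match yet)
Bit 8: prefix='10' (no match yet)
Bit 9: prefix='100' -> emit 'e', reset
Bit 10: prefix='1' (no match yet)
Bit 11: prefix='10' (no match yet)
Bit 12: prefix='100' -> emit 'e', reset
Bit 13: prefix='1' (no match yet)
Bit 14: prefix='10' (no match yet)
Bit 15: prefix='101' -> emit 'b', reset
Bit 16: prefix='1' (no match yet)
Bit 17: prefix='10' (no match yet)
Bit 18: prefix='100' -> emit 'e', reset
Bit 19: prefix='1' (no match yet)
Bit 20: prefix='10' (no match yet)
Bit 21: prefix='100' -> emit 'e', reset
Bit 22: prefix='1' (no match yet)
Bit 23: prefix='11' -> emit 'l', reset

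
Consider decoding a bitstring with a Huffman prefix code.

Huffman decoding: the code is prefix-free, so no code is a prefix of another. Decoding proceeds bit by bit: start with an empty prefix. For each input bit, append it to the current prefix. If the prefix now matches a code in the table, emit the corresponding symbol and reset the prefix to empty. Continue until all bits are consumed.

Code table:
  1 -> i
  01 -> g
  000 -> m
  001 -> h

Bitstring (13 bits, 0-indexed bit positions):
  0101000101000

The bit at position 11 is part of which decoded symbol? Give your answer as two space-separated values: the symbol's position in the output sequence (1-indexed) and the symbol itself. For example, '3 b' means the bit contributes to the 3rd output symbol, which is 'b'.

Answer: 6 m

Derivation:
Bit 0: prefix='0' (no match yet)
Bit 1: prefix='01' -> emit 'g', reset
Bit 2: prefix='0' (no match yet)
Bit 3: prefix='01' -> emit 'g', reset
Bit 4: prefix='0' (no match yet)
Bit 5: prefix='00' (no match yet)
Bit 6: prefix='000' -> emit 'm', reset
Bit 7: prefix='1' -> emit 'i', reset
Bit 8: prefix='0' (no match yet)
Bit 9: prefix='01' -> emit 'g', reset
Bit 10: prefix='0' (no match yet)
Bit 11: prefix='00' (no match yet)
Bit 12: prefix='000' -> emit 'm', reset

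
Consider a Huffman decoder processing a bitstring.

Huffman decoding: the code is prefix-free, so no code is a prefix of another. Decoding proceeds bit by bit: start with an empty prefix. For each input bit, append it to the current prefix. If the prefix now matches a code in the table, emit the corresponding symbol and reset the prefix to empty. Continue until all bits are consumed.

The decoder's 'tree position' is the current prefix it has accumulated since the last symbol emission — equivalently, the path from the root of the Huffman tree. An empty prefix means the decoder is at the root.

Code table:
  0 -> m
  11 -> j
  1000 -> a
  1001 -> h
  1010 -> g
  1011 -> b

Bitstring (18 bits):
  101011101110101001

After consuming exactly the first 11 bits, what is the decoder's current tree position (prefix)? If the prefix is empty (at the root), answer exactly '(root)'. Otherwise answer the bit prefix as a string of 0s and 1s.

Answer: 1

Derivation:
Bit 0: prefix='1' (no match yet)
Bit 1: prefix='10' (no match yet)
Bit 2: prefix='101' (no match yet)
Bit 3: prefix='1010' -> emit 'g', reset
Bit 4: prefix='1' (no match yet)
Bit 5: prefix='11' -> emit 'j', reset
Bit 6: prefix='1' (no match yet)
Bit 7: prefix='10' (no match yet)
Bit 8: prefix='101' (no match yet)
Bit 9: prefix='1011' -> emit 'b', reset
Bit 10: prefix='1' (no match yet)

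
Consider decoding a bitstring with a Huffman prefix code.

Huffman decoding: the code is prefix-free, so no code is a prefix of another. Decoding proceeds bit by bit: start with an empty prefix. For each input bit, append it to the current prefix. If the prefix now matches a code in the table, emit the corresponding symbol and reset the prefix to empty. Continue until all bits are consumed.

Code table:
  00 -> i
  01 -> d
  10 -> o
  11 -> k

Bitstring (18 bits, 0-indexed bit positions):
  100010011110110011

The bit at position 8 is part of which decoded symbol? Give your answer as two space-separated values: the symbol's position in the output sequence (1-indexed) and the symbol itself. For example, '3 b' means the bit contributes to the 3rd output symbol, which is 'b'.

Bit 0: prefix='1' (no match yet)
Bit 1: prefix='10' -> emit 'o', reset
Bit 2: prefix='0' (no match yet)
Bit 3: prefix='00' -> emit 'i', reset
Bit 4: prefix='1' (no match yet)
Bit 5: prefix='10' -> emit 'o', reset
Bit 6: prefix='0' (no match yet)
Bit 7: prefix='01' -> emit 'd', reset
Bit 8: prefix='1' (no match yet)
Bit 9: prefix='11' -> emit 'k', reset
Bit 10: prefix='1' (no match yet)
Bit 11: prefix='10' -> emit 'o', reset
Bit 12: prefix='1' (no match yet)

Answer: 5 k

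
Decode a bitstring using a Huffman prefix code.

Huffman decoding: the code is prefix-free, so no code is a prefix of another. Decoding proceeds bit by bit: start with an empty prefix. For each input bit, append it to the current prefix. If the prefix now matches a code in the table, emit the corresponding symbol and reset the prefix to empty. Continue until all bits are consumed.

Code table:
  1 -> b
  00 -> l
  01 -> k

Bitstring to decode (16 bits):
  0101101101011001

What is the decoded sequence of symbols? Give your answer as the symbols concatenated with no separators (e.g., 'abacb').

Bit 0: prefix='0' (no match yet)
Bit 1: prefix='01' -> emit 'k', reset
Bit 2: prefix='0' (no match yet)
Bit 3: prefix='01' -> emit 'k', reset
Bit 4: prefix='1' -> emit 'b', reset
Bit 5: prefix='0' (no match yet)
Bit 6: prefix='01' -> emit 'k', reset
Bit 7: prefix='1' -> emit 'b', reset
Bit 8: prefix='0' (no match yet)
Bit 9: prefix='01' -> emit 'k', reset
Bit 10: prefix='0' (no match yet)
Bit 11: prefix='01' -> emit 'k', reset
Bit 12: prefix='1' -> emit 'b', reset
Bit 13: prefix='0' (no match yet)
Bit 14: prefix='00' -> emit 'l', reset
Bit 15: prefix='1' -> emit 'b', reset

Answer: kkbkbkkblb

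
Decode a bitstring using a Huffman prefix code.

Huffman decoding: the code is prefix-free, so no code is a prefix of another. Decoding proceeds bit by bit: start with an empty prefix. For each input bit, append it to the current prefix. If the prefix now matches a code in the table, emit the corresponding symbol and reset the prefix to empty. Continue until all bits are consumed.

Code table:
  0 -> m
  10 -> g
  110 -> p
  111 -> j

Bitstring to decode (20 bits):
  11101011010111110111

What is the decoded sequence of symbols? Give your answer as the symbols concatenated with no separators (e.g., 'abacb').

Bit 0: prefix='1' (no match yet)
Bit 1: prefix='11' (no match yet)
Bit 2: prefix='111' -> emit 'j', reset
Bit 3: prefix='0' -> emit 'm', reset
Bit 4: prefix='1' (no match yet)
Bit 5: prefix='10' -> emit 'g', reset
Bit 6: prefix='1' (no match yet)
Bit 7: prefix='11' (no match yet)
Bit 8: prefix='110' -> emit 'p', reset
Bit 9: prefix='1' (no match yet)
Bit 10: prefix='10' -> emit 'g', reset
Bit 11: prefix='1' (no match yet)
Bit 12: prefix='11' (no match yet)
Bit 13: prefix='111' -> emit 'j', reset
Bit 14: prefix='1' (no match yet)
Bit 15: prefix='11' (no match yet)
Bit 16: prefix='110' -> emit 'p', reset
Bit 17: prefix='1' (no match yet)
Bit 18: prefix='11' (no match yet)
Bit 19: prefix='111' -> emit 'j', reset

Answer: jmgpgjpj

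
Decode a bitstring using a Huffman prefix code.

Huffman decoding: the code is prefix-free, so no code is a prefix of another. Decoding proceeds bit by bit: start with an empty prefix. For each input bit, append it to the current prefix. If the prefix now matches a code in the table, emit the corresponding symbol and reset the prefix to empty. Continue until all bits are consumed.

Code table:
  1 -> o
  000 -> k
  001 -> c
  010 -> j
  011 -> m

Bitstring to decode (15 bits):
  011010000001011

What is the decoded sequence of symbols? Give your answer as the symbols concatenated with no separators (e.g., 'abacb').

Bit 0: prefix='0' (no match yet)
Bit 1: prefix='01' (no match yet)
Bit 2: prefix='011' -> emit 'm', reset
Bit 3: prefix='0' (no match yet)
Bit 4: prefix='01' (no match yet)
Bit 5: prefix='010' -> emit 'j', reset
Bit 6: prefix='0' (no match yet)
Bit 7: prefix='00' (no match yet)
Bit 8: prefix='000' -> emit 'k', reset
Bit 9: prefix='0' (no match yet)
Bit 10: prefix='00' (no match yet)
Bit 11: prefix='001' -> emit 'c', reset
Bit 12: prefix='0' (no match yet)
Bit 13: prefix='01' (no match yet)
Bit 14: prefix='011' -> emit 'm', reset

Answer: mjkcm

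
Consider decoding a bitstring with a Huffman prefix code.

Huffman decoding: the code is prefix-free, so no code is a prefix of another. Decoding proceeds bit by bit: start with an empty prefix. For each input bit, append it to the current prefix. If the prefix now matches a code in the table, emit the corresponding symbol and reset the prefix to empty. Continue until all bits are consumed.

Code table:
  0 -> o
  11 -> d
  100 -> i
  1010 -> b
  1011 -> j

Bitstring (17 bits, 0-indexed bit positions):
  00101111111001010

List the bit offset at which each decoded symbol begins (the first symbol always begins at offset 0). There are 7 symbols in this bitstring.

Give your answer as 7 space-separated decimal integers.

Bit 0: prefix='0' -> emit 'o', reset
Bit 1: prefix='0' -> emit 'o', reset
Bit 2: prefix='1' (no match yet)
Bit 3: prefix='10' (no match yet)
Bit 4: prefix='101' (no match yet)
Bit 5: prefix='1011' -> emit 'j', reset
Bit 6: prefix='1' (no match yet)
Bit 7: prefix='11' -> emit 'd', reset
Bit 8: prefix='1' (no match yet)
Bit 9: prefix='11' -> emit 'd', reset
Bit 10: prefix='1' (no match yet)
Bit 11: prefix='10' (no match yet)
Bit 12: prefix='100' -> emit 'i', reset
Bit 13: prefix='1' (no match yet)
Bit 14: prefix='10' (no match yet)
Bit 15: prefix='101' (no match yet)
Bit 16: prefix='1010' -> emit 'b', reset

Answer: 0 1 2 6 8 10 13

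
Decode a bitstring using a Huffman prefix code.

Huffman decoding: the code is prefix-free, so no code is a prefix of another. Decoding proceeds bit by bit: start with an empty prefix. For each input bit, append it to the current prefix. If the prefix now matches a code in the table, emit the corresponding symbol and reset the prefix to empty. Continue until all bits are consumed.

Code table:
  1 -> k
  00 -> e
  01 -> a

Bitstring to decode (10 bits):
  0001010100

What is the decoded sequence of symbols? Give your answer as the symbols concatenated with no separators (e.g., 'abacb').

Answer: eaaae

Derivation:
Bit 0: prefix='0' (no match yet)
Bit 1: prefix='00' -> emit 'e', reset
Bit 2: prefix='0' (no match yet)
Bit 3: prefix='01' -> emit 'a', reset
Bit 4: prefix='0' (no match yet)
Bit 5: prefix='01' -> emit 'a', reset
Bit 6: prefix='0' (no match yet)
Bit 7: prefix='01' -> emit 'a', reset
Bit 8: prefix='0' (no match yet)
Bit 9: prefix='00' -> emit 'e', reset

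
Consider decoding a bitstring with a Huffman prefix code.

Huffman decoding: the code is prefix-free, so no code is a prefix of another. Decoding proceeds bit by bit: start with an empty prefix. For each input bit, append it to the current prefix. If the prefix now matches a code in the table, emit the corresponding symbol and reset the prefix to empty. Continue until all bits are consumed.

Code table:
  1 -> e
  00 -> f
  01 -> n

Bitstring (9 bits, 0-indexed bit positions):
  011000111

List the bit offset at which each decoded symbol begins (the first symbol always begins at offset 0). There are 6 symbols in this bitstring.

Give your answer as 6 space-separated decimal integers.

Bit 0: prefix='0' (no match yet)
Bit 1: prefix='01' -> emit 'n', reset
Bit 2: prefix='1' -> emit 'e', reset
Bit 3: prefix='0' (no match yet)
Bit 4: prefix='00' -> emit 'f', reset
Bit 5: prefix='0' (no match yet)
Bit 6: prefix='01' -> emit 'n', reset
Bit 7: prefix='1' -> emit 'e', reset
Bit 8: prefix='1' -> emit 'e', reset

Answer: 0 2 3 5 7 8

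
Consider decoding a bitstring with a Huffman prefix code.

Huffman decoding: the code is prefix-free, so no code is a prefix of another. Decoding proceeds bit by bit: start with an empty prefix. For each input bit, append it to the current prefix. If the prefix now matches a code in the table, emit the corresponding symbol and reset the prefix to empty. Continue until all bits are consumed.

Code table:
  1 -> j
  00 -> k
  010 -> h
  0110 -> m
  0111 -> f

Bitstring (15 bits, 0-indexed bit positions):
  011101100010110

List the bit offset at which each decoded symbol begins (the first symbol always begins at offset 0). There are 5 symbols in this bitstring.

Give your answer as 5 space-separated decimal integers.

Bit 0: prefix='0' (no match yet)
Bit 1: prefix='01' (no match yet)
Bit 2: prefix='011' (no match yet)
Bit 3: prefix='0111' -> emit 'f', reset
Bit 4: prefix='0' (no match yet)
Bit 5: prefix='01' (no match yet)
Bit 6: prefix='011' (no match yet)
Bit 7: prefix='0110' -> emit 'm', reset
Bit 8: prefix='0' (no match yet)
Bit 9: prefix='00' -> emit 'k', reset
Bit 10: prefix='1' -> emit 'j', reset
Bit 11: prefix='0' (no match yet)
Bit 12: prefix='01' (no match yet)
Bit 13: prefix='011' (no match yet)
Bit 14: prefix='0110' -> emit 'm', reset

Answer: 0 4 8 10 11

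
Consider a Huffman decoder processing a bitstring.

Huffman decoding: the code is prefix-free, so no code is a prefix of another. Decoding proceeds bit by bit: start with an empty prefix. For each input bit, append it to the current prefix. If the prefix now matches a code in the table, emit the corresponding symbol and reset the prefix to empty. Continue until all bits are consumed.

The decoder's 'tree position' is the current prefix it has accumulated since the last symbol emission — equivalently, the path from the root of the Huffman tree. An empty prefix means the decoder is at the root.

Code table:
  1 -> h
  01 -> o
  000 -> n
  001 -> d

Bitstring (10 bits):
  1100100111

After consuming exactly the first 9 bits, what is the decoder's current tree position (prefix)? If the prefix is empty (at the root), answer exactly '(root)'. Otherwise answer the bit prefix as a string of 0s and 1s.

Bit 0: prefix='1' -> emit 'h', reset
Bit 1: prefix='1' -> emit 'h', reset
Bit 2: prefix='0' (no match yet)
Bit 3: prefix='00' (no match yet)
Bit 4: prefix='001' -> emit 'd', reset
Bit 5: prefix='0' (no match yet)
Bit 6: prefix='00' (no match yet)
Bit 7: prefix='001' -> emit 'd', reset
Bit 8: prefix='1' -> emit 'h', reset

Answer: (root)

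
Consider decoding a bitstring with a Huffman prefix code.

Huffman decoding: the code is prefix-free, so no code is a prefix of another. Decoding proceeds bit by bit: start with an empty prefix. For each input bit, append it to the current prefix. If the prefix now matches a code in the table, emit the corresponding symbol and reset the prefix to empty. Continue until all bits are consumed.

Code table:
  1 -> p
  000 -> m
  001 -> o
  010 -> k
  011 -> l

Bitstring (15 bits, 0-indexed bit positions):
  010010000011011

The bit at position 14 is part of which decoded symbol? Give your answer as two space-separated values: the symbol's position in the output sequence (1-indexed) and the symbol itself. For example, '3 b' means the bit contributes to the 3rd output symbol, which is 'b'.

Answer: 5 l

Derivation:
Bit 0: prefix='0' (no match yet)
Bit 1: prefix='01' (no match yet)
Bit 2: prefix='010' -> emit 'k', reset
Bit 3: prefix='0' (no match yet)
Bit 4: prefix='01' (no match yet)
Bit 5: prefix='010' -> emit 'k', reset
Bit 6: prefix='0' (no match yet)
Bit 7: prefix='00' (no match yet)
Bit 8: prefix='000' -> emit 'm', reset
Bit 9: prefix='0' (no match yet)
Bit 10: prefix='01' (no match yet)
Bit 11: prefix='011' -> emit 'l', reset
Bit 12: prefix='0' (no match yet)
Bit 13: prefix='01' (no match yet)
Bit 14: prefix='011' -> emit 'l', reset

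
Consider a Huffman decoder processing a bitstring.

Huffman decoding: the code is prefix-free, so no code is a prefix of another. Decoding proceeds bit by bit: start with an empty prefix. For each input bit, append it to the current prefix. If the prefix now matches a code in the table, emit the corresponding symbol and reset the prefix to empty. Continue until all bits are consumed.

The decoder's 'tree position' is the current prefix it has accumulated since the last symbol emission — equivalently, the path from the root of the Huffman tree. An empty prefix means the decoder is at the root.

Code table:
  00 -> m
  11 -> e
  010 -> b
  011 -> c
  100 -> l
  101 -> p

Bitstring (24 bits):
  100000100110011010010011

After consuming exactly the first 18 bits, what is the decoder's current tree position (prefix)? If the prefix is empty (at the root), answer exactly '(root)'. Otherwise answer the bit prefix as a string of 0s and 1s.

Bit 0: prefix='1' (no match yet)
Bit 1: prefix='10' (no match yet)
Bit 2: prefix='100' -> emit 'l', reset
Bit 3: prefix='0' (no match yet)
Bit 4: prefix='00' -> emit 'm', reset
Bit 5: prefix='0' (no match yet)
Bit 6: prefix='01' (no match yet)
Bit 7: prefix='010' -> emit 'b', reset
Bit 8: prefix='0' (no match yet)
Bit 9: prefix='01' (no match yet)
Bit 10: prefix='011' -> emit 'c', reset
Bit 11: prefix='0' (no match yet)
Bit 12: prefix='00' -> emit 'm', reset
Bit 13: prefix='1' (no match yet)
Bit 14: prefix='11' -> emit 'e', reset
Bit 15: prefix='0' (no match yet)
Bit 16: prefix='01' (no match yet)
Bit 17: prefix='010' -> emit 'b', reset

Answer: (root)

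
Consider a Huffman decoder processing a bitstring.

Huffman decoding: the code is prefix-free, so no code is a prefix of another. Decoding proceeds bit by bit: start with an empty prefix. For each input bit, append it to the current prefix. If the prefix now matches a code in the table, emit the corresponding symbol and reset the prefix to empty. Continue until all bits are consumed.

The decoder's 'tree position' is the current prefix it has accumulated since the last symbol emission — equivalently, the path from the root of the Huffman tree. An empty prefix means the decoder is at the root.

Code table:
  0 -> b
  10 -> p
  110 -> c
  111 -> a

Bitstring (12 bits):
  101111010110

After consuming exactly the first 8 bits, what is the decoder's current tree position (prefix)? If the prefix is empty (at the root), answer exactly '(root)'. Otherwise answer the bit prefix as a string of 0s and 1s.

Bit 0: prefix='1' (no match yet)
Bit 1: prefix='10' -> emit 'p', reset
Bit 2: prefix='1' (no match yet)
Bit 3: prefix='11' (no match yet)
Bit 4: prefix='111' -> emit 'a', reset
Bit 5: prefix='1' (no match yet)
Bit 6: prefix='10' -> emit 'p', reset
Bit 7: prefix='1' (no match yet)

Answer: 1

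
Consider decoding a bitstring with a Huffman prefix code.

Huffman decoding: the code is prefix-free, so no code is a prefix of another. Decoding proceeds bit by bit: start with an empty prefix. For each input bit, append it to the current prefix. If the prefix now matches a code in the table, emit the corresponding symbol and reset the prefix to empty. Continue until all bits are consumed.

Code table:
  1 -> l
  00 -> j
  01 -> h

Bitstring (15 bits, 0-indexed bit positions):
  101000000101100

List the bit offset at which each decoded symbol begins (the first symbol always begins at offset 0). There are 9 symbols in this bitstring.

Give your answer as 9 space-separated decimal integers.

Answer: 0 1 3 5 7 9 10 12 13

Derivation:
Bit 0: prefix='1' -> emit 'l', reset
Bit 1: prefix='0' (no match yet)
Bit 2: prefix='01' -> emit 'h', reset
Bit 3: prefix='0' (no match yet)
Bit 4: prefix='00' -> emit 'j', reset
Bit 5: prefix='0' (no match yet)
Bit 6: prefix='00' -> emit 'j', reset
Bit 7: prefix='0' (no match yet)
Bit 8: prefix='00' -> emit 'j', reset
Bit 9: prefix='1' -> emit 'l', reset
Bit 10: prefix='0' (no match yet)
Bit 11: prefix='01' -> emit 'h', reset
Bit 12: prefix='1' -> emit 'l', reset
Bit 13: prefix='0' (no match yet)
Bit 14: prefix='00' -> emit 'j', reset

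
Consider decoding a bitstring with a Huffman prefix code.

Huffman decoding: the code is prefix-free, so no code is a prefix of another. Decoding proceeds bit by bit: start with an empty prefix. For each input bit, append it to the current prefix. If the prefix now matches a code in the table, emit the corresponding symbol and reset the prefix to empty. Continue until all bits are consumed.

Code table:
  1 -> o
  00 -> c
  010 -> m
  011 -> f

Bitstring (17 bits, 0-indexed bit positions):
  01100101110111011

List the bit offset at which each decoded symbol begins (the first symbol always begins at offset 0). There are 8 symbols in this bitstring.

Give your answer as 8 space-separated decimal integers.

Bit 0: prefix='0' (no match yet)
Bit 1: prefix='01' (no match yet)
Bit 2: prefix='011' -> emit 'f', reset
Bit 3: prefix='0' (no match yet)
Bit 4: prefix='00' -> emit 'c', reset
Bit 5: prefix='1' -> emit 'o', reset
Bit 6: prefix='0' (no match yet)
Bit 7: prefix='01' (no match yet)
Bit 8: prefix='011' -> emit 'f', reset
Bit 9: prefix='1' -> emit 'o', reset
Bit 10: prefix='0' (no match yet)
Bit 11: prefix='01' (no match yet)
Bit 12: prefix='011' -> emit 'f', reset
Bit 13: prefix='1' -> emit 'o', reset
Bit 14: prefix='0' (no match yet)
Bit 15: prefix='01' (no match yet)
Bit 16: prefix='011' -> emit 'f', reset

Answer: 0 3 5 6 9 10 13 14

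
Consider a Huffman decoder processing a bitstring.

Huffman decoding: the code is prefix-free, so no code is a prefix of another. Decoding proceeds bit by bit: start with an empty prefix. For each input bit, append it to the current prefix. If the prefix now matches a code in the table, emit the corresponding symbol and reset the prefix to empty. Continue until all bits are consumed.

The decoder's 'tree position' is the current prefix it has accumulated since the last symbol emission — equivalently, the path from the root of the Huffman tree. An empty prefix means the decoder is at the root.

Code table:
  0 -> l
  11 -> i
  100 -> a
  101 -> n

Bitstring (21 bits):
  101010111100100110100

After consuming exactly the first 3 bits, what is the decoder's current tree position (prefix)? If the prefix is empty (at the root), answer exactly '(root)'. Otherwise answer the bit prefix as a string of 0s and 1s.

Answer: (root)

Derivation:
Bit 0: prefix='1' (no match yet)
Bit 1: prefix='10' (no match yet)
Bit 2: prefix='101' -> emit 'n', reset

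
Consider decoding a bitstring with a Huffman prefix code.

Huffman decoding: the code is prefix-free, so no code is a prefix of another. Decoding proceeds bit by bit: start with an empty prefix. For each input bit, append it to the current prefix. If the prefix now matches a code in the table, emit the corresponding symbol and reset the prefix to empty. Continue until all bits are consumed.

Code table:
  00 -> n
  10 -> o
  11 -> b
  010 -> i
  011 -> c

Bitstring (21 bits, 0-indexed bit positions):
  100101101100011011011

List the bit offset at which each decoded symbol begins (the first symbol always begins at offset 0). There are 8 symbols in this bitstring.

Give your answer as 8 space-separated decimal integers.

Answer: 0 2 5 7 10 12 15 18

Derivation:
Bit 0: prefix='1' (no match yet)
Bit 1: prefix='10' -> emit 'o', reset
Bit 2: prefix='0' (no match yet)
Bit 3: prefix='01' (no match yet)
Bit 4: prefix='010' -> emit 'i', reset
Bit 5: prefix='1' (no match yet)
Bit 6: prefix='11' -> emit 'b', reset
Bit 7: prefix='0' (no match yet)
Bit 8: prefix='01' (no match yet)
Bit 9: prefix='011' -> emit 'c', reset
Bit 10: prefix='0' (no match yet)
Bit 11: prefix='00' -> emit 'n', reset
Bit 12: prefix='0' (no match yet)
Bit 13: prefix='01' (no match yet)
Bit 14: prefix='011' -> emit 'c', reset
Bit 15: prefix='0' (no match yet)
Bit 16: prefix='01' (no match yet)
Bit 17: prefix='011' -> emit 'c', reset
Bit 18: prefix='0' (no match yet)
Bit 19: prefix='01' (no match yet)
Bit 20: prefix='011' -> emit 'c', reset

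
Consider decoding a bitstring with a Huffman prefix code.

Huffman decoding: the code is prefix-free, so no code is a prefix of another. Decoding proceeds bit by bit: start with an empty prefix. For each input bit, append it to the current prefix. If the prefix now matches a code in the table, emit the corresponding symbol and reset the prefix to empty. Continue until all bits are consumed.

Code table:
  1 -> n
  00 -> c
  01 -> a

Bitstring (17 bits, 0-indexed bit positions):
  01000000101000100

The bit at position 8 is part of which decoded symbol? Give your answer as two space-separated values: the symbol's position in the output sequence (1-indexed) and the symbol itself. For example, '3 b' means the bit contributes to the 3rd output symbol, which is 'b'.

Answer: 5 n

Derivation:
Bit 0: prefix='0' (no match yet)
Bit 1: prefix='01' -> emit 'a', reset
Bit 2: prefix='0' (no match yet)
Bit 3: prefix='00' -> emit 'c', reset
Bit 4: prefix='0' (no match yet)
Bit 5: prefix='00' -> emit 'c', reset
Bit 6: prefix='0' (no match yet)
Bit 7: prefix='00' -> emit 'c', reset
Bit 8: prefix='1' -> emit 'n', reset
Bit 9: prefix='0' (no match yet)
Bit 10: prefix='01' -> emit 'a', reset
Bit 11: prefix='0' (no match yet)
Bit 12: prefix='00' -> emit 'c', reset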